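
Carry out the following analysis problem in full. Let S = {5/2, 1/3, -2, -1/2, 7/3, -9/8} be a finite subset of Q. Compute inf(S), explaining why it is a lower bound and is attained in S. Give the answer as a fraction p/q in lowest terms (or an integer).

S is finite, so inf(S) = min(S).
Sorted increasing:
-2, -9/8, -1/2, 1/3, 7/3, 5/2
The extremum is -2.
For every x in S, x >= -2. And -2 is in S, so it is attained.
Therefore inf(S) = -2.

-2


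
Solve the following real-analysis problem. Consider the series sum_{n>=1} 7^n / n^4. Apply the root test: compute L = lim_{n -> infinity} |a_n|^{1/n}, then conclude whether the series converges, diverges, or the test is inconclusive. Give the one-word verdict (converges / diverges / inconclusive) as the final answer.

Let a_n denote the general term. Form |a_n|^(1/n) and simplify:
|a_n|^(1/n) = 7/n^(4/n)
Take the limit as n -> infinity: L = 7.
Since L = 7 > 1, the root test implies divergence.

diverges


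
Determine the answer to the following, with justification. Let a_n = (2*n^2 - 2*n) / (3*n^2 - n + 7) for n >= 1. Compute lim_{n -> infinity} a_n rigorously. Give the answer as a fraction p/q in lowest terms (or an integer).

Divide numerator and denominator by n^2, the highest power:
numerator / n^2 = 2 - 2/n
denominator / n^2 = 3 - 1/n + 7/n^2
As n -> infinity, all terms of the form c/n^k (k >= 1) tend to 0.
So numerator / n^2 -> 2 and denominator / n^2 -> 3.
Therefore lim a_n = 2/3.

2/3


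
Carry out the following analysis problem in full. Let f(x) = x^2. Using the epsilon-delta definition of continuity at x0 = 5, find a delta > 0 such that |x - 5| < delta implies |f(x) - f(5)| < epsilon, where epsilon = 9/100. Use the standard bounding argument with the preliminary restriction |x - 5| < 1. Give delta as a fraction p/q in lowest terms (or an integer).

Factor: |x^2 - (5)^2| = |x - 5| * |x + 5|.
Impose |x - 5| < 1 first. Then |x + 5| = |(x - 5) + 2*(5)| <= |x - 5| + 2*|5| < 1 + 10 = 11.
So |x^2 - (5)^2| < delta * 11.
We need delta * 11 <= 9/100, i.e. delta <= 9/100/11 = 9/1100.
Since 9/1100 < 1, this is tighter than 1; take delta = 9/1100.
So delta = 9/1100 works.

9/1100


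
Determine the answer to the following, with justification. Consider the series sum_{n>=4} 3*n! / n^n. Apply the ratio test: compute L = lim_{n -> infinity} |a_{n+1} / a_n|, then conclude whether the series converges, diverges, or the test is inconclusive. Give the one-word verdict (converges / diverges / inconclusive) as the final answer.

Let a_n denote the general term. Form the ratio a_{n+1}/a_n and simplify:
a_{n+1}/a_n = (n/(n + 1))^n
Take the limit as n -> infinity: L = exp(-1).
Since L = exp(-1) < 1, the ratio test implies the series converges.

converges


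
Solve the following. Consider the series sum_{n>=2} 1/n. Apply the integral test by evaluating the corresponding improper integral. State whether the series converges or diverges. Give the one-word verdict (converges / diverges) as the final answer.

Let f(x) = 1/x. Then f is positive, continuous, and decreasing on [2, infinity), so the integral test applies.
Compute the improper integral int_{2}^infinity f(x) dx:
  antiderivative F(x) = log(x).
  As x -> infinity, log(x) -> infinity.
  So int = infinity - log(2) = infinity. By the integral test, the series diverges.

diverges


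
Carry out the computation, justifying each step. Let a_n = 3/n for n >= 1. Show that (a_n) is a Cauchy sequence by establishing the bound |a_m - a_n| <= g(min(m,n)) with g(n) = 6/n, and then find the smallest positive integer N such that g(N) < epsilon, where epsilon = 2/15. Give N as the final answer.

For any m, n >= 1, by the triangle inequality:
|a_m - a_n| = |3/m - 3/n| <= 3*1/m + 3*1/n <= 6/min(m,n).
So g(n) = 6/n bounds the Cauchy difference. Since g(n) -> 0, (a_n) is Cauchy.
Now solve g(N) < 2/15: 6/N < 2/15 <=> N > 6 / (2/15) = 45.
The smallest integer strictly greater than 45 is N = 46.
Check: g(46) = 6/46 = 3/23 < 2/15; g(45) = 2/15 >= 2/15. So N = 46.

46


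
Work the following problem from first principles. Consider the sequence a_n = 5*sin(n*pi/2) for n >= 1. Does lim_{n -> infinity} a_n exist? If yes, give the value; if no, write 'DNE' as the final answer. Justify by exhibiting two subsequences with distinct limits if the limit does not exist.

Examine the behaviour of a_n along subsequences.
a_{4k+1} = 5*sin(pi/2 + 2k*pi) = 5 -> 5. a_{4k+3} = 5*sin(3pi/2 + 2k*pi) = -5 -> -5.
Since these two subsequential limits are 5 and -5, distinct, the full sequence cannot converge (a convergent sequence has all subsequences tending to the same limit). So lim a_n does not exist.

DNE


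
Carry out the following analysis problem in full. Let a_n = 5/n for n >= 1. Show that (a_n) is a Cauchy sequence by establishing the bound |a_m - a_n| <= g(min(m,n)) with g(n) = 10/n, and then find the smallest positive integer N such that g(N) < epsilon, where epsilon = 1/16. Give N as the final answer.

For any m, n >= 1, by the triangle inequality:
|a_m - a_n| = |5/m - 5/n| <= 5*1/m + 5*1/n <= 10/min(m,n).
So g(n) = 10/n bounds the Cauchy difference. Since g(n) -> 0, (a_n) is Cauchy.
Now solve g(N) < 1/16: 10/N < 1/16 <=> N > 10 / (1/16) = 160.
The smallest integer strictly greater than 160 is N = 161.
Check: g(161) = 10/161 = 10/161 < 1/16; g(160) = 1/16 >= 1/16. So N = 161.

161


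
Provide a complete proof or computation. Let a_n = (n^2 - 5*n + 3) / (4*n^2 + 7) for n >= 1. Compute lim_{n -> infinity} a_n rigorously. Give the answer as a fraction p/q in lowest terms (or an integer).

Divide numerator and denominator by n^2, the highest power:
numerator / n^2 = 1 - 5/n + 3/n^2
denominator / n^2 = 4 + 7/n^2
As n -> infinity, all terms of the form c/n^k (k >= 1) tend to 0.
So numerator / n^2 -> 1 and denominator / n^2 -> 4.
Therefore lim a_n = 1/4.

1/4


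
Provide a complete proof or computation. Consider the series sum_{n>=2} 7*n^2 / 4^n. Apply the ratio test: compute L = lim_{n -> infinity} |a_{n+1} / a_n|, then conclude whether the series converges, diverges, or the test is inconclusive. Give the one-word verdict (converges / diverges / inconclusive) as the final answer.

Let a_n denote the general term. Form the ratio a_{n+1}/a_n and simplify:
a_{n+1}/a_n = (n + 1)^2/(4*n^2)
Take the limit as n -> infinity: L = 1/4.
Since L = 1/4 < 1, the ratio test implies the series converges.

converges


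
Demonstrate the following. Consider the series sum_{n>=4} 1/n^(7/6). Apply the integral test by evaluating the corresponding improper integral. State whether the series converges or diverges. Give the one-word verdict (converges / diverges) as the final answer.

Let f(x) = x^(-7/6). Then f is positive, continuous, and decreasing on [4, infinity), so the integral test applies.
Compute the improper integral int_{4}^infinity f(x) dx:
  antiderivative F(x) = -6/x^(1/6).
  As x -> infinity, F(x) -> 0 (since p = 7/6 > 1).
  So int = F(infinity) - F(4) = 0 - (-3*2^(2/3)) = 3*2^(2/3).
  Finite, so by the integral test, the series converges.

converges


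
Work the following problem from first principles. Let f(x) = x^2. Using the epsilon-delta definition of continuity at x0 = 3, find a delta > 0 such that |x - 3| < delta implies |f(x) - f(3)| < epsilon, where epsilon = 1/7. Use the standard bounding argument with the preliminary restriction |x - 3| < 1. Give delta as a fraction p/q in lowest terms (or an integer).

Factor: |x^2 - (3)^2| = |x - 3| * |x + 3|.
Impose |x - 3| < 1 first. Then |x + 3| = |(x - 3) + 2*(3)| <= |x - 3| + 2*|3| < 1 + 6 = 7.
So |x^2 - (3)^2| < delta * 7.
We need delta * 7 <= 1/7, i.e. delta <= 1/7/7 = 1/49.
Since 1/49 < 1, this is tighter than 1; take delta = 1/49.
So delta = 1/49 works.

1/49


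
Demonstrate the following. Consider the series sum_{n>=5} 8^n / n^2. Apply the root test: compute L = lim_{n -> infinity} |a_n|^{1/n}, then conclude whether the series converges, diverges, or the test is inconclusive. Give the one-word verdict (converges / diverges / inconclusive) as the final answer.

Let a_n denote the general term. Form |a_n|^(1/n) and simplify:
|a_n|^(1/n) = 8/n^(2/n)
Take the limit as n -> infinity: L = 8.
Since L = 8 > 1, the root test implies divergence.

diverges


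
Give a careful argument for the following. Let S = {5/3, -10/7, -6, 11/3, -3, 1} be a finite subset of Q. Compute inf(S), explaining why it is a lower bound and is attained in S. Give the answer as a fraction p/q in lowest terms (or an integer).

S is finite, so inf(S) = min(S).
Sorted increasing:
-6, -3, -10/7, 1, 5/3, 11/3
The extremum is -6.
For every x in S, x >= -6. And -6 is in S, so it is attained.
Therefore inf(S) = -6.

-6


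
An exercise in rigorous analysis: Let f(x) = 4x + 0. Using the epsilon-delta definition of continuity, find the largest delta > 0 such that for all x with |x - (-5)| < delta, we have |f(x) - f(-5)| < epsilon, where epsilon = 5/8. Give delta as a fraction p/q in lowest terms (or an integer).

We compute f(-5) = 4*(-5) + 0 = -20.
|f(x) - f(-5)| = |4x + 0 - (-20)| = |4(x - (-5))| = 4|x - (-5)|.
We need 4|x - (-5)| < 5/8, i.e. |x - (-5)| < 5/8 / 4 = 5/32.
So any delta <= 5/32 works. Conversely, if delta > 5/32, then x = -5 + 5/32 satisfies |x - (-5)| = 5/32 < delta but |f(x) - f(-5)| = 4 * 5/32 = 5/8, which is not < 5/8; so no larger delta works.
Hence the largest such delta is 5/32.

5/32


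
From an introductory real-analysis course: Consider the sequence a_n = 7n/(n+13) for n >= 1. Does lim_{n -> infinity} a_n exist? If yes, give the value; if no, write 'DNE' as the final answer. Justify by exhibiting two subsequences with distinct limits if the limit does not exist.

Examine the behaviour of a_n along subsequences.
Even-n subsequence a_{2k} = 7(2k)/(2k+13) -> 7. Odd-n subsequence a_{2k+1} = 7(2k+1)/(2k+14) -> 7. Both tend to 7, which suggests the limit is 7; verify directly.
|a_n - 7| = |7n - 7(n+13)| / (n+13) = 91/(n+13) < 91/n for every n >= 1.
Given epsilon > 0, choose a positive integer N > 91/epsilon. Then for all n >= N, |a_n - 7| < 91/n <= 91/N < epsilon.
So by the definition of the limit, lim a_n exists and equals 7.

7


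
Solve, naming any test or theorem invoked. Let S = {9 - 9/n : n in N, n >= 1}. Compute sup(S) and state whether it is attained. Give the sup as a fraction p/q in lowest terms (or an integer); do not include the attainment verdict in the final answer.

Analysis:
- Values: 0, 9/2, 6, 27/4, ... strictly increasing.
- Minimum is 0 (n=1); inf = 0 (attained).
- 9 - 9/n -> 9 from below; sup = 9, not attained.
Conclusion: sup(S) = 9, not attained in S.

9


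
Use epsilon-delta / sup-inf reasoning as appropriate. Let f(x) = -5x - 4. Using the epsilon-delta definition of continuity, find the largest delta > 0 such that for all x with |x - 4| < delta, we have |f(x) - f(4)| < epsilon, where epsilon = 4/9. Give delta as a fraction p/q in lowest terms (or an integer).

We compute f(4) = -5*(4) - 4 = -24.
|f(x) - f(4)| = |-5x - 4 - (-24)| = |-5(x - 4)| = 5|x - 4|.
We need 5|x - 4| < 4/9, i.e. |x - 4| < 4/9 / 5 = 4/45.
So any delta <= 4/45 works. Conversely, if delta > 4/45, then x = 4 + 4/45 satisfies |x - 4| = 4/45 < delta but |f(x) - f(4)| = 5 * 4/45 = 4/9, which is not < 4/9; so no larger delta works.
Hence the largest such delta is 4/45.

4/45


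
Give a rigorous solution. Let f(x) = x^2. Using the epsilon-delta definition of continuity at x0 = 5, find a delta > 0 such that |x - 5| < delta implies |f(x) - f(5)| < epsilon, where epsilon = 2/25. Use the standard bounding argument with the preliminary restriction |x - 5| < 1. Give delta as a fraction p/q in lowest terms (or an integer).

Factor: |x^2 - (5)^2| = |x - 5| * |x + 5|.
Impose |x - 5| < 1 first. Then |x + 5| = |(x - 5) + 2*(5)| <= |x - 5| + 2*|5| < 1 + 10 = 11.
So |x^2 - (5)^2| < delta * 11.
We need delta * 11 <= 2/25, i.e. delta <= 2/25/11 = 2/275.
Since 2/275 < 1, this is tighter than 1; take delta = 2/275.
So delta = 2/275 works.

2/275


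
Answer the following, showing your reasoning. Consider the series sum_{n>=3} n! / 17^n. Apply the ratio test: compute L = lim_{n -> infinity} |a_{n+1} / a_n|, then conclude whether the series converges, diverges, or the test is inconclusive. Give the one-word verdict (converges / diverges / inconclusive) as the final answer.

Let a_n denote the general term. Form the ratio a_{n+1}/a_n and simplify:
a_{n+1}/a_n = n/17 + 1/17
Take the limit as n -> infinity: L = infinity.
Since L = infinity > 1 (or L = infinity), the ratio test implies the series diverges.

diverges


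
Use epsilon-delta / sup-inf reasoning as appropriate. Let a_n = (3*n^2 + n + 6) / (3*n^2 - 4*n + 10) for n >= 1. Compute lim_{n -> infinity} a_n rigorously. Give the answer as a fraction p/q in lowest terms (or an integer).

Divide numerator and denominator by n^2, the highest power:
numerator / n^2 = 3 + 1/n + 6/n^2
denominator / n^2 = 3 - 4/n + 10/n^2
As n -> infinity, all terms of the form c/n^k (k >= 1) tend to 0.
So numerator / n^2 -> 3 and denominator / n^2 -> 3.
Therefore lim a_n = 1.

1


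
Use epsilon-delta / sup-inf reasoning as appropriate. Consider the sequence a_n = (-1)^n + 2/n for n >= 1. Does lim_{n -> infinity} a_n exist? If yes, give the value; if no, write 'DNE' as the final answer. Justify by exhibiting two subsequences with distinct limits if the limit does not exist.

Examine the behaviour of a_n along subsequences.
a_{2k} = 1 + 2/(2k) -> 1. a_{2k+1} = -1 + 2/(2k+1) -> -1.
Since these two subsequential limits are 1 and -1, distinct, the full sequence cannot converge (a convergent sequence has all subsequences tending to the same limit). So lim a_n does not exist.

DNE


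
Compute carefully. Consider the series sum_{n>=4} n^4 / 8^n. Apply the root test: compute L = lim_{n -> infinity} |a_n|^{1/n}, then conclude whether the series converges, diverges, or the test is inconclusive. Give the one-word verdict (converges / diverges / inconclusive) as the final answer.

Let a_n denote the general term. Form |a_n|^(1/n) and simplify:
|a_n|^(1/n) = n^(4/n)/8
Take the limit as n -> infinity: L = 1/8.
Since L = 1/8 < 1, the root test implies convergence.

converges


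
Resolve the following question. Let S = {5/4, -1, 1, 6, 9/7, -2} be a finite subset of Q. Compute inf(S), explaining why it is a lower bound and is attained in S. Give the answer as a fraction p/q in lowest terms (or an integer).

S is finite, so inf(S) = min(S).
Sorted increasing:
-2, -1, 1, 5/4, 9/7, 6
The extremum is -2.
For every x in S, x >= -2. And -2 is in S, so it is attained.
Therefore inf(S) = -2.

-2


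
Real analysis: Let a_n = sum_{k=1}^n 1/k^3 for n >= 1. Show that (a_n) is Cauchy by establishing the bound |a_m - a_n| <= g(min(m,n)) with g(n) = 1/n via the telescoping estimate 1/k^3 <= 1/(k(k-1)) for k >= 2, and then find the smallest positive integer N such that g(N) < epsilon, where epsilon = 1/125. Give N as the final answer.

For m > n >= 1: |a_m - a_n| = sum_{k=n+1}^m 1/k^3.
Use 1/k^3 <= 1/(k(k-1)) = 1/(k-1) - 1/k for k >= 2 (which holds since k^3 >= k^2 >= k(k-1) for k >= 2):
sum_{k=n+1}^m 1/k^3 <= sum_{k=n+1}^m (1/(k-1) - 1/k) = 1/n - 1/m <= 1/n.
By symmetry the same bound holds with n,m swapped, so |a_m - a_n| <= 1/min(m,n) = g(min(m,n)). Since g(n) -> 0, (a_n) is Cauchy.
Now solve g(N) < 1/125: 1/N < 1/125 <=> N > 1/(1/125) = 125.
The smallest integer strictly greater than 125 is N = 126.
Check: g(126) = 1/126 < 1/125; g(125) = 1/125 >= 1/125. So N = 126.

126


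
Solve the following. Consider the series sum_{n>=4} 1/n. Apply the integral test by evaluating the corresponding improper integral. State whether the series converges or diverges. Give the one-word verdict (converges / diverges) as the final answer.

Let f(x) = 1/x. Then f is positive, continuous, and decreasing on [4, infinity), so the integral test applies.
Compute the improper integral int_{4}^infinity f(x) dx:
  antiderivative F(x) = log(x).
  As x -> infinity, log(x) -> infinity.
  So int = infinity - log(4) = infinity. By the integral test, the series diverges.

diverges


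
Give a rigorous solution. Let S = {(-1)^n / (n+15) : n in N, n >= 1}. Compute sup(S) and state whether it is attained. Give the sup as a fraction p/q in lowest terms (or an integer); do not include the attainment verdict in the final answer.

Analysis:
- Values: -1/16, 1/17, -1/18, 1/19, -1/20, ...
- Positive terms (even n): 1/(2+15), 1/(4+15), ... decreasing -> max = 1/17 (n=2).
- Negative terms (odd n): -1/(1+15), -1/(3+15), ... increasing -> min = -1/16 (n=1).
- So sup = 1/17 (attained at n=2); inf = -1/16 (attained at n=1).
Conclusion: sup(S) = 1/17, attained in S.

1/17


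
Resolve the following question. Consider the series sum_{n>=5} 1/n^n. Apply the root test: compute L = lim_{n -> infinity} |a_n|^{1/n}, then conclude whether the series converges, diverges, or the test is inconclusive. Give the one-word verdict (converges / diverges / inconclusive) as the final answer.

Let a_n denote the general term. Form |a_n|^(1/n) and simplify:
|a_n|^(1/n) = 1/n
Take the limit as n -> infinity: L = 0.
Since L = 0 < 1, the root test implies convergence.

converges


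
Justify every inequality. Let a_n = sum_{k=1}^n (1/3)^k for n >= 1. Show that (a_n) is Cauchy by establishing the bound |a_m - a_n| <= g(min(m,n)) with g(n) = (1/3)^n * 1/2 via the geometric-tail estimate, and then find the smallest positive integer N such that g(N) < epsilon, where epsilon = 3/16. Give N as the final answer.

For m > n >= 1: |a_m - a_n| = sum_{k=n+1}^m (1/3)^k < sum_{k=n+1}^infinity (1/3)^k = (1/3)^(n+1) / (1 - 1/3) = (1/3)^n * (1/3) * (3/2) = (1/3)^n * 1/2.
So g(n) = (1/3)^n / 2. Since g(n) -> 0, (a_n) is Cauchy.
Now solve g(N) < 3/16: (1/3)^N / 2 < 3/16 <=> 3^N > 1 / (2 * 3/16) = 8/3.
Check powers of 3: 3^0 = 1 <= 8/3, 3^1 = 3 > 8/3.
So the smallest such N is 1. Check: g(1) = 1/(2 * 3) = 1/6 < 3/16.

1


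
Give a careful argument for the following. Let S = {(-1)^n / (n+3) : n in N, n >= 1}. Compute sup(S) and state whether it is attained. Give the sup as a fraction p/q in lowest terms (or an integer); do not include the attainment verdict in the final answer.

Analysis:
- Values: -1/4, 1/5, -1/6, 1/7, -1/8, ...
- Positive terms (even n): 1/(2+3), 1/(4+3), ... decreasing -> max = 1/5 (n=2).
- Negative terms (odd n): -1/(1+3), -1/(3+3), ... increasing -> min = -1/4 (n=1).
- So sup = 1/5 (attained at n=2); inf = -1/4 (attained at n=1).
Conclusion: sup(S) = 1/5, attained in S.

1/5


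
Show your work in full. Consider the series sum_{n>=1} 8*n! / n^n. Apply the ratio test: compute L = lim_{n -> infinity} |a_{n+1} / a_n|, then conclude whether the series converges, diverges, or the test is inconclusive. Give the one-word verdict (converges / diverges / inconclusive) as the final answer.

Let a_n denote the general term. Form the ratio a_{n+1}/a_n and simplify:
a_{n+1}/a_n = (n/(n + 1))^n
Take the limit as n -> infinity: L = exp(-1).
Since L = exp(-1) < 1, the ratio test implies the series converges.

converges


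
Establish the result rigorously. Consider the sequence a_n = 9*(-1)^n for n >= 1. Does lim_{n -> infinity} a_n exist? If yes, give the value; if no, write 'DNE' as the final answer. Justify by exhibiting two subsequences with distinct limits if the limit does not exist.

Examine the behaviour of a_n along subsequences.
Even-n subsequence a_{2k} = 9 -> 9. Odd-n subsequence a_{2k+1} = -9 -> -9.
Since these two subsequential limits are 9 and -9, distinct, the full sequence cannot converge (a convergent sequence has all subsequences tending to the same limit). So lim a_n does not exist.

DNE


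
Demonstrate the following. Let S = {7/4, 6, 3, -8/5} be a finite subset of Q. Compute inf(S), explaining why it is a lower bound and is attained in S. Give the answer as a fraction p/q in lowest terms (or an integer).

S is finite, so inf(S) = min(S).
Sorted increasing:
-8/5, 7/4, 3, 6
The extremum is -8/5.
For every x in S, x >= -8/5. And -8/5 is in S, so it is attained.
Therefore inf(S) = -8/5.

-8/5


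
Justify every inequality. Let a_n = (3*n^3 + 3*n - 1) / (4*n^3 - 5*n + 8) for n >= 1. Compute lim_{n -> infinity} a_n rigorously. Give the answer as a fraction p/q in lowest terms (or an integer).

Divide numerator and denominator by n^3, the highest power:
numerator / n^3 = 3 + 3/n^2 - 1/n^3
denominator / n^3 = 4 - 5/n^2 + 8/n^3
As n -> infinity, all terms of the form c/n^k (k >= 1) tend to 0.
So numerator / n^3 -> 3 and denominator / n^3 -> 4.
Therefore lim a_n = 3/4.

3/4


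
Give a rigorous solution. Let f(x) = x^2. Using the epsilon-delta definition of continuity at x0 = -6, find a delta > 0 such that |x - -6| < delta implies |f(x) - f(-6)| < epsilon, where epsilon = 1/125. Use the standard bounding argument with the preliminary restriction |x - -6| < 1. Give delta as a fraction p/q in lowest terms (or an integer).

Factor: |x^2 - (-6)^2| = |x - -6| * |x + -6|.
Impose |x - -6| < 1 first. Then |x + -6| = |(x - -6) + 2*(-6)| <= |x - -6| + 2*|-6| < 1 + 12 = 13.
So |x^2 - (-6)^2| < delta * 13.
We need delta * 13 <= 1/125, i.e. delta <= 1/125/13 = 1/1625.
Since 1/1625 < 1, this is tighter than 1; take delta = 1/1625.
So delta = 1/1625 works.

1/1625


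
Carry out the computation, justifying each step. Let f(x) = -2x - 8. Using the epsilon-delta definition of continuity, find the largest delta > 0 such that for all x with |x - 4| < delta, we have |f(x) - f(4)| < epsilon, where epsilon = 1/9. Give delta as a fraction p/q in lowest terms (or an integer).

We compute f(4) = -2*(4) - 8 = -16.
|f(x) - f(4)| = |-2x - 8 - (-16)| = |-2(x - 4)| = 2|x - 4|.
We need 2|x - 4| < 1/9, i.e. |x - 4| < 1/9 / 2 = 1/18.
So any delta <= 1/18 works. Conversely, if delta > 1/18, then x = 4 + 1/18 satisfies |x - 4| = 1/18 < delta but |f(x) - f(4)| = 2 * 1/18 = 1/9, which is not < 1/9; so no larger delta works.
Hence the largest such delta is 1/18.

1/18


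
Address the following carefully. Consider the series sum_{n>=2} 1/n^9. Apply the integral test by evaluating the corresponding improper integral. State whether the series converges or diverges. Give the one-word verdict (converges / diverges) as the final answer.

Let f(x) = x^(-9). Then f is positive, continuous, and decreasing on [2, infinity), so the integral test applies.
Compute the improper integral int_{2}^infinity f(x) dx:
  antiderivative F(x) = -1/(8*x^8).
  As x -> infinity, F(x) -> 0 (since p = 9 > 1).
  So int = F(infinity) - F(2) = 0 - (-1/2048) = 1/2048.
  Finite, so by the integral test, the series converges.

converges


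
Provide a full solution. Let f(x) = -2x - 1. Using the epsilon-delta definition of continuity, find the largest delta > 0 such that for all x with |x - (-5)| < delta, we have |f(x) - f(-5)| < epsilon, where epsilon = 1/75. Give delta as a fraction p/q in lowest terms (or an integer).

We compute f(-5) = -2*(-5) - 1 = 9.
|f(x) - f(-5)| = |-2x - 1 - (9)| = |-2(x - (-5))| = 2|x - (-5)|.
We need 2|x - (-5)| < 1/75, i.e. |x - (-5)| < 1/75 / 2 = 1/150.
So any delta <= 1/150 works. Conversely, if delta > 1/150, then x = -5 + 1/150 satisfies |x - (-5)| = 1/150 < delta but |f(x) - f(-5)| = 2 * 1/150 = 1/75, which is not < 1/75; so no larger delta works.
Hence the largest such delta is 1/150.

1/150


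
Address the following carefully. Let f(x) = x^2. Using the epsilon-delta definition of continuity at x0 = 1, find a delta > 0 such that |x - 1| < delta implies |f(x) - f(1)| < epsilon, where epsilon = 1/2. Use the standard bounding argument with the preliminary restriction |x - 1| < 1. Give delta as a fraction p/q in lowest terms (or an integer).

Factor: |x^2 - (1)^2| = |x - 1| * |x + 1|.
Impose |x - 1| < 1 first. Then |x + 1| = |(x - 1) + 2*(1)| <= |x - 1| + 2*|1| < 1 + 2 = 3.
So |x^2 - (1)^2| < delta * 3.
We need delta * 3 <= 1/2, i.e. delta <= 1/2/3 = 1/6.
Since 1/6 < 1, this is tighter than 1; take delta = 1/6.
So delta = 1/6 works.

1/6


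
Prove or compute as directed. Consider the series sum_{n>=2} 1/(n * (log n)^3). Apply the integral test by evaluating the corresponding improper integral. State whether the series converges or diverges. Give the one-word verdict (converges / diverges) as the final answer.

Let f(x) = 1/(x*log(x)^3). Then f is positive, continuous, and decreasing on [2, infinity), so the integral test applies.
Compute the improper integral int_{2}^infinity f(x) dx:
  antiderivative F(x) = -1/(2*log(x)^2).
  F(x) -> 0 as x -> infinity.  int = 0 - F(2) = 1/(2*log(2)^2) < infinity. By the integral test, the series converges.

converges


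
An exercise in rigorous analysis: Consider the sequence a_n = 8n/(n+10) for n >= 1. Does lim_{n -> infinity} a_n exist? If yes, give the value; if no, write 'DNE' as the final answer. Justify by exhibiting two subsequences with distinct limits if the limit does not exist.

Examine the behaviour of a_n along subsequences.
Even-n subsequence a_{2k} = 8(2k)/(2k+10) -> 8. Odd-n subsequence a_{2k+1} = 8(2k+1)/(2k+11) -> 8. Both tend to 8, which suggests the limit is 8; verify directly.
|a_n - 8| = |8n - 8(n+10)| / (n+10) = 80/(n+10) < 80/n for every n >= 1.
Given epsilon > 0, choose a positive integer N > 80/epsilon. Then for all n >= N, |a_n - 8| < 80/n <= 80/N < epsilon.
So by the definition of the limit, lim a_n exists and equals 8.

8


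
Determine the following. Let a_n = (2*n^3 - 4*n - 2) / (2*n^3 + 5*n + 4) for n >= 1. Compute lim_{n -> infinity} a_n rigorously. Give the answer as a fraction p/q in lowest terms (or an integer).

Divide numerator and denominator by n^3, the highest power:
numerator / n^3 = 2 - 4/n^2 - 2/n^3
denominator / n^3 = 2 + 5/n^2 + 4/n^3
As n -> infinity, all terms of the form c/n^k (k >= 1) tend to 0.
So numerator / n^3 -> 2 and denominator / n^3 -> 2.
Therefore lim a_n = 1.

1


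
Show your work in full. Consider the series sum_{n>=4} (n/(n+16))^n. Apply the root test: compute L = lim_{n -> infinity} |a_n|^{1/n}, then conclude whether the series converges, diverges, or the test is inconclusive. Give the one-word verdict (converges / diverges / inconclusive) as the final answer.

Let a_n denote the general term. Form |a_n|^(1/n) and simplify:
|a_n|^(1/n) = n/(n + 16)
Take the limit as n -> infinity: L = 1.
Since L = 1, the root test is inconclusive. (In fact a_n = (n/(n+16))^n -> e^(-16) != 0, so the nth-term test shows divergence; but the root test itself gives no conclusion.)

inconclusive


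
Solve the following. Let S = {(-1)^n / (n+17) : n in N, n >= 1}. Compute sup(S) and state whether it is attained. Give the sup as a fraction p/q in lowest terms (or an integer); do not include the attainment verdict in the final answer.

Analysis:
- Values: -1/18, 1/19, -1/20, 1/21, -1/22, ...
- Positive terms (even n): 1/(2+17), 1/(4+17), ... decreasing -> max = 1/19 (n=2).
- Negative terms (odd n): -1/(1+17), -1/(3+17), ... increasing -> min = -1/18 (n=1).
- So sup = 1/19 (attained at n=2); inf = -1/18 (attained at n=1).
Conclusion: sup(S) = 1/19, attained in S.

1/19


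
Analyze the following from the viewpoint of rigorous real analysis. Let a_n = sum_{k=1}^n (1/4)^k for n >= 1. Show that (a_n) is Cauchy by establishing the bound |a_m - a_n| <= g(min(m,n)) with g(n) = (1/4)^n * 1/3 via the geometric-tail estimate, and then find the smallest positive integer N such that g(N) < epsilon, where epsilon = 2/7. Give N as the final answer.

For m > n >= 1: |a_m - a_n| = sum_{k=n+1}^m (1/4)^k < sum_{k=n+1}^infinity (1/4)^k = (1/4)^(n+1) / (1 - 1/4) = (1/4)^n * (1/4) * (4/3) = (1/4)^n * 1/3.
So g(n) = (1/4)^n / 3. Since g(n) -> 0, (a_n) is Cauchy.
Now solve g(N) < 2/7: (1/4)^N / 3 < 2/7 <=> 4^N > 1 / (3 * 2/7) = 7/6.
Check powers of 4: 4^0 = 1 <= 7/6, 4^1 = 4 > 7/6.
So the smallest such N is 1. Check: g(1) = 1/(3 * 4) = 1/12 < 2/7.

1


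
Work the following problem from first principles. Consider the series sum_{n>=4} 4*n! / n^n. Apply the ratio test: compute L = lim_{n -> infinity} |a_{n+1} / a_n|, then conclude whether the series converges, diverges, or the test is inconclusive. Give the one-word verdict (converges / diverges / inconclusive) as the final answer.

Let a_n denote the general term. Form the ratio a_{n+1}/a_n and simplify:
a_{n+1}/a_n = (n/(n + 1))^n
Take the limit as n -> infinity: L = exp(-1).
Since L = exp(-1) < 1, the ratio test implies the series converges.

converges


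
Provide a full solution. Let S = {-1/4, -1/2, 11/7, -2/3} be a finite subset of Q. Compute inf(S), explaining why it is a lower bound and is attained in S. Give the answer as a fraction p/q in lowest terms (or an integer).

S is finite, so inf(S) = min(S).
Sorted increasing:
-2/3, -1/2, -1/4, 11/7
The extremum is -2/3.
For every x in S, x >= -2/3. And -2/3 is in S, so it is attained.
Therefore inf(S) = -2/3.

-2/3


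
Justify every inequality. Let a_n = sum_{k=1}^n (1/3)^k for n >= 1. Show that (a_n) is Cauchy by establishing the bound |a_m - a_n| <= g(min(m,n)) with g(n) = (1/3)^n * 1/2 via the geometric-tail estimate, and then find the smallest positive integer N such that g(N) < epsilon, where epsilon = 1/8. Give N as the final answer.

For m > n >= 1: |a_m - a_n| = sum_{k=n+1}^m (1/3)^k < sum_{k=n+1}^infinity (1/3)^k = (1/3)^(n+1) / (1 - 1/3) = (1/3)^n * (1/3) * (3/2) = (1/3)^n * 1/2.
So g(n) = (1/3)^n / 2. Since g(n) -> 0, (a_n) is Cauchy.
Now solve g(N) < 1/8: (1/3)^N / 2 < 1/8 <=> 3^N > 1 / (2 * 1/8) = 4.
Check powers of 3: 3^1 = 3 <= 4, 3^2 = 9 > 4.
So the smallest such N is 2. Check: g(2) = 1/(2 * 9) = 1/18 < 1/8.

2


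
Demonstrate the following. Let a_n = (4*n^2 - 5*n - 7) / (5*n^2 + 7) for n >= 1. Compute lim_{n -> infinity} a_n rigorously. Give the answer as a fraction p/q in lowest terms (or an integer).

Divide numerator and denominator by n^2, the highest power:
numerator / n^2 = 4 - 5/n - 7/n^2
denominator / n^2 = 5 + 7/n^2
As n -> infinity, all terms of the form c/n^k (k >= 1) tend to 0.
So numerator / n^2 -> 4 and denominator / n^2 -> 5.
Therefore lim a_n = 4/5.

4/5


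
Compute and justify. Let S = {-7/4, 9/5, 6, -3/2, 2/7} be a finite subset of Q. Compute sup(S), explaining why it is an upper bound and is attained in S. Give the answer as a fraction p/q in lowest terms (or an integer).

S is finite, so sup(S) = max(S).
Sorted decreasing:
6, 9/5, 2/7, -3/2, -7/4
The extremum is 6.
For every x in S, x <= 6. And 6 is in S, so it is attained.
Therefore sup(S) = 6.

6


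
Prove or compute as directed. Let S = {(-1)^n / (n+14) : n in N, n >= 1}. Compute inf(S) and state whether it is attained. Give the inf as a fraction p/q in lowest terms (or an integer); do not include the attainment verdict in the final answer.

Analysis:
- Values: -1/15, 1/16, -1/17, 1/18, -1/19, ...
- Positive terms (even n): 1/(2+14), 1/(4+14), ... decreasing -> max = 1/16 (n=2).
- Negative terms (odd n): -1/(1+14), -1/(3+14), ... increasing -> min = -1/15 (n=1).
- So sup = 1/16 (attained at n=2); inf = -1/15 (attained at n=1).
Conclusion: inf(S) = -1/15, attained in S.

-1/15


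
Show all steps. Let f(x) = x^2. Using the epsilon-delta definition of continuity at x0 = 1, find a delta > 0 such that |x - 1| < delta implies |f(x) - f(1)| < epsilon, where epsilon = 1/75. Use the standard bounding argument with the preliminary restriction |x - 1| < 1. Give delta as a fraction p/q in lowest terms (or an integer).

Factor: |x^2 - (1)^2| = |x - 1| * |x + 1|.
Impose |x - 1| < 1 first. Then |x + 1| = |(x - 1) + 2*(1)| <= |x - 1| + 2*|1| < 1 + 2 = 3.
So |x^2 - (1)^2| < delta * 3.
We need delta * 3 <= 1/75, i.e. delta <= 1/75/3 = 1/225.
Since 1/225 < 1, this is tighter than 1; take delta = 1/225.
So delta = 1/225 works.

1/225


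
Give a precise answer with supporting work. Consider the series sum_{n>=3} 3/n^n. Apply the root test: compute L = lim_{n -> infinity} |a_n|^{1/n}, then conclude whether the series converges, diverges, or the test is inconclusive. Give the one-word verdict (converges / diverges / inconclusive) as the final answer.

Let a_n denote the general term. Form |a_n|^(1/n) and simplify:
|a_n|^(1/n) = 3^(1/n)/n
Take the limit as n -> infinity: L = 0.
Since L = 0 < 1, the root test implies convergence.

converges


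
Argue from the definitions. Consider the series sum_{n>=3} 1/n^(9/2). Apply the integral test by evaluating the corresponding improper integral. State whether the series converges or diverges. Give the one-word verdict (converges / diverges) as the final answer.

Let f(x) = x^(-9/2). Then f is positive, continuous, and decreasing on [3, infinity), so the integral test applies.
Compute the improper integral int_{3}^infinity f(x) dx:
  antiderivative F(x) = -2/(7*x^(7/2)).
  As x -> infinity, F(x) -> 0 (since p = 9/2 > 1).
  So int = F(infinity) - F(3) = 0 - (-2*sqrt(3)/567) = 2*sqrt(3)/567.
  Finite, so by the integral test, the series converges.

converges


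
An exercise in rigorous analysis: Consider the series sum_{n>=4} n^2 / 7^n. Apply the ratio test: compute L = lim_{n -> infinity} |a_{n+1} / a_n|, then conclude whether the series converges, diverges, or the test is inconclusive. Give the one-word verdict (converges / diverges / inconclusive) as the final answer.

Let a_n denote the general term. Form the ratio a_{n+1}/a_n and simplify:
a_{n+1}/a_n = (n + 1)^2/(7*n^2)
Take the limit as n -> infinity: L = 1/7.
Since L = 1/7 < 1, the ratio test implies the series converges.

converges


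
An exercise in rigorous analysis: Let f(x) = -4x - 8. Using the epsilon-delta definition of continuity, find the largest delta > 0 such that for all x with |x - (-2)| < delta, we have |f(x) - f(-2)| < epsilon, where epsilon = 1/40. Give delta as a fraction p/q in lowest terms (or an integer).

We compute f(-2) = -4*(-2) - 8 = 0.
|f(x) - f(-2)| = |-4x - 8 - (0)| = |-4(x - (-2))| = 4|x - (-2)|.
We need 4|x - (-2)| < 1/40, i.e. |x - (-2)| < 1/40 / 4 = 1/160.
So any delta <= 1/160 works. Conversely, if delta > 1/160, then x = -2 + 1/160 satisfies |x - (-2)| = 1/160 < delta but |f(x) - f(-2)| = 4 * 1/160 = 1/40, which is not < 1/40; so no larger delta works.
Hence the largest such delta is 1/160.

1/160


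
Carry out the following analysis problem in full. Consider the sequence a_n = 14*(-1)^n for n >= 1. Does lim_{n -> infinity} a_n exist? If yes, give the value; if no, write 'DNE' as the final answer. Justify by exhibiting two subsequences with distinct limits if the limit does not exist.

Examine the behaviour of a_n along subsequences.
Even-n subsequence a_{2k} = 14 -> 14. Odd-n subsequence a_{2k+1} = -14 -> -14.
Since these two subsequential limits are 14 and -14, distinct, the full sequence cannot converge (a convergent sequence has all subsequences tending to the same limit). So lim a_n does not exist.

DNE


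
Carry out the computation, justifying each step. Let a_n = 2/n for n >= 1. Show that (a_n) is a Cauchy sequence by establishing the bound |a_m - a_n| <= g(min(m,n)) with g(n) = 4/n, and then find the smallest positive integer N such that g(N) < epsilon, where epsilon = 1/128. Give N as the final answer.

For any m, n >= 1, by the triangle inequality:
|a_m - a_n| = |2/m - 2/n| <= 2*1/m + 2*1/n <= 4/min(m,n).
So g(n) = 4/n bounds the Cauchy difference. Since g(n) -> 0, (a_n) is Cauchy.
Now solve g(N) < 1/128: 4/N < 1/128 <=> N > 4 / (1/128) = 512.
The smallest integer strictly greater than 512 is N = 513.
Check: g(513) = 4/513 = 4/513 < 1/128; g(512) = 1/128 >= 1/128. So N = 513.

513


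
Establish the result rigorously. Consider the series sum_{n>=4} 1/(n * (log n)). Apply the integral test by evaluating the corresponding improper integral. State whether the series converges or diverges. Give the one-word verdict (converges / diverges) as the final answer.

Let f(x) = 1/(x*log(x)). Then f is positive, continuous, and decreasing on [4, infinity), so the integral test applies.
Compute the improper integral int_{4}^infinity f(x) dx:
  antiderivative F(x) = log(log(x)).
  F(x) = log(log(x)) -> infinity as x -> infinity. The integral diverges, so by the integral test, the series diverges.

diverges


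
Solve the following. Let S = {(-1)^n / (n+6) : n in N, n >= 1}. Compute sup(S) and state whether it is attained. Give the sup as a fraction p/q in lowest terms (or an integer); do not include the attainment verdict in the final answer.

Analysis:
- Values: -1/7, 1/8, -1/9, 1/10, -1/11, ...
- Positive terms (even n): 1/(2+6), 1/(4+6), ... decreasing -> max = 1/8 (n=2).
- Negative terms (odd n): -1/(1+6), -1/(3+6), ... increasing -> min = -1/7 (n=1).
- So sup = 1/8 (attained at n=2); inf = -1/7 (attained at n=1).
Conclusion: sup(S) = 1/8, attained in S.

1/8


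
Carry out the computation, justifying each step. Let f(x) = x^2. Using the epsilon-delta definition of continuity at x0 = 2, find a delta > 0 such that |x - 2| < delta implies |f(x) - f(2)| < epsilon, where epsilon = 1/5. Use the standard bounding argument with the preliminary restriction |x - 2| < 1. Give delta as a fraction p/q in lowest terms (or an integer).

Factor: |x^2 - (2)^2| = |x - 2| * |x + 2|.
Impose |x - 2| < 1 first. Then |x + 2| = |(x - 2) + 2*(2)| <= |x - 2| + 2*|2| < 1 + 4 = 5.
So |x^2 - (2)^2| < delta * 5.
We need delta * 5 <= 1/5, i.e. delta <= 1/5/5 = 1/25.
Since 1/25 < 1, this is tighter than 1; take delta = 1/25.
So delta = 1/25 works.

1/25


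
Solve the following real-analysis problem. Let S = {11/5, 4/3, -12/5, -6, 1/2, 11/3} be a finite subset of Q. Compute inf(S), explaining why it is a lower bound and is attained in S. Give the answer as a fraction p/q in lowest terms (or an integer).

S is finite, so inf(S) = min(S).
Sorted increasing:
-6, -12/5, 1/2, 4/3, 11/5, 11/3
The extremum is -6.
For every x in S, x >= -6. And -6 is in S, so it is attained.
Therefore inf(S) = -6.

-6


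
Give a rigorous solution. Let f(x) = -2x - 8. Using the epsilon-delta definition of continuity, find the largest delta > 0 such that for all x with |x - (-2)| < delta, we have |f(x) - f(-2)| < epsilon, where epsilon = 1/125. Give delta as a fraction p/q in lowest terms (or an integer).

We compute f(-2) = -2*(-2) - 8 = -4.
|f(x) - f(-2)| = |-2x - 8 - (-4)| = |-2(x - (-2))| = 2|x - (-2)|.
We need 2|x - (-2)| < 1/125, i.e. |x - (-2)| < 1/125 / 2 = 1/250.
So any delta <= 1/250 works. Conversely, if delta > 1/250, then x = -2 + 1/250 satisfies |x - (-2)| = 1/250 < delta but |f(x) - f(-2)| = 2 * 1/250 = 1/125, which is not < 1/125; so no larger delta works.
Hence the largest such delta is 1/250.

1/250


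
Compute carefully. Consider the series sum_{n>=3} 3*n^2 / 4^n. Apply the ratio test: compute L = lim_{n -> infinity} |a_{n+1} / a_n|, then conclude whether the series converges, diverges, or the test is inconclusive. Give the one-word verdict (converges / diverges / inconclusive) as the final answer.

Let a_n denote the general term. Form the ratio a_{n+1}/a_n and simplify:
a_{n+1}/a_n = (n + 1)^2/(4*n^2)
Take the limit as n -> infinity: L = 1/4.
Since L = 1/4 < 1, the ratio test implies the series converges.

converges


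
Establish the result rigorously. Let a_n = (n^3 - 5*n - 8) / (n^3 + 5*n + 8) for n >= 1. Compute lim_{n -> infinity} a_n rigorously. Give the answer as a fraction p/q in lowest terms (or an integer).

Divide numerator and denominator by n^3, the highest power:
numerator / n^3 = 1 - 5/n^2 - 8/n^3
denominator / n^3 = 1 + 5/n^2 + 8/n^3
As n -> infinity, all terms of the form c/n^k (k >= 1) tend to 0.
So numerator / n^3 -> 1 and denominator / n^3 -> 1.
Therefore lim a_n = 1.

1


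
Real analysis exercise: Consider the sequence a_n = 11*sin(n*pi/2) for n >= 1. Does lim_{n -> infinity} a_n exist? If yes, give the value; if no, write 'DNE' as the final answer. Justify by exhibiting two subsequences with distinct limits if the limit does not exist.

Examine the behaviour of a_n along subsequences.
a_{4k+1} = 11*sin(pi/2 + 2k*pi) = 11 -> 11. a_{4k+3} = 11*sin(3pi/2 + 2k*pi) = -11 -> -11.
Since these two subsequential limits are 11 and -11, distinct, the full sequence cannot converge (a convergent sequence has all subsequences tending to the same limit). So lim a_n does not exist.

DNE


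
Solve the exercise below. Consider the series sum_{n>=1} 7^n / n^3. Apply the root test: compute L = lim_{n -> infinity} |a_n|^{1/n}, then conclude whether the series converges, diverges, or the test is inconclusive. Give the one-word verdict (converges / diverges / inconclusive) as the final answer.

Let a_n denote the general term. Form |a_n|^(1/n) and simplify:
|a_n|^(1/n) = 7/n^(3/n)
Take the limit as n -> infinity: L = 7.
Since L = 7 > 1, the root test implies divergence.

diverges
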